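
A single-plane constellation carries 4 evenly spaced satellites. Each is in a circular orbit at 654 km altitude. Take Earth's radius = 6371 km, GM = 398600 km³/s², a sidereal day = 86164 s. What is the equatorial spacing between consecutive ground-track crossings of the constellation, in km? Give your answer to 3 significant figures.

Semi-major axis a = 6371 + 654 = 7025 km. Period T = 2π√(a³/μ) = 2π√(7025³/398600) = 5859.8 s = 97.66 min.
Single-satellite node shift = (5859.8/86164) × 360° = 24.48°.
With 4 satellites evenly phased, successive equator crossings are 24.48/4 = 6.121° apart.
That is 6.121 × 111.2 = 681 km at the equator.

681 km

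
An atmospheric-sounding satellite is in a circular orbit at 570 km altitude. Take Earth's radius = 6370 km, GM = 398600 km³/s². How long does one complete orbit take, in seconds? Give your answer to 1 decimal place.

5753.7 seconds

Semi-major axis a = 6370 + 570 = 6940 km. Period T = 2π√(a³/μ) = 2π√(6940³/398600) = 5753.7 s = 95.90 min.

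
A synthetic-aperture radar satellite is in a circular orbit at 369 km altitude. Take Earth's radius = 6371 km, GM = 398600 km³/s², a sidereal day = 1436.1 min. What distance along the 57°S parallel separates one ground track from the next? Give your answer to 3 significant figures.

Semi-major axis a = 6371 + 369 = 6740 km. Period T = 2π√(a³/μ) = 2π√(6740³/398600) = 5506.8 s = 91.78 min.
Node shift per orbit = (5506.8/86166) × 360° = 23.01°.
Equatorial spacing = 23.01 × 111.2 km/° = 2558 km.
At 57° latitude, spacing = 2558 × cos(57°) = 1393 km.

1390 km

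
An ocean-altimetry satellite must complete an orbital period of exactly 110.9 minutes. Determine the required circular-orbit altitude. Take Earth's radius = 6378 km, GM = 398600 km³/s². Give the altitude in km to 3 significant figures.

T = 110.9 min = 6654.0 s.
From T = 2π√(a³/μ): a = (μ T²/4π²)^(1/3) = (398600 × 6654.0² / 4π²)^(1/3) = 7646 km.
Altitude h = a − R = 7646 − 6378 = 1268 km.

1270 km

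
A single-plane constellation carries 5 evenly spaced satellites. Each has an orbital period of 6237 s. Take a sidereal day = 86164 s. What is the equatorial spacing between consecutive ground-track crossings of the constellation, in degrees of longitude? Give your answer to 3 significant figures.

5.21°

Single-satellite node shift = (6237.0/86164) × 360° = 26.06°.
With 5 satellites evenly phased, successive equator crossings are 26.06/5 = 5.212° apart.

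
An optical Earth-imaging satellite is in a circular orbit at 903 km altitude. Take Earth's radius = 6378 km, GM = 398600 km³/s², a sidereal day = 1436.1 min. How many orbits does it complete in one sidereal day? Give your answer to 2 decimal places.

Semi-major axis a = 6378 + 903 = 7281 km. Period T = 2π√(a³/μ) = 2π√(7281³/398600) = 6183.0 s = 103.05 min.
Orbits per sidereal day = 86166 / 6183.0 = 13.936.

13.94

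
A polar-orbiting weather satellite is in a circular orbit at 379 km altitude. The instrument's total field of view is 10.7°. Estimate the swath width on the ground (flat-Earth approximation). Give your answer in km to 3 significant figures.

Half-angle = 10.7°/2 = 5.35°.
Swath width ≈ 2h·tan(θ/2) = 2 × 379 × tan(5.35°) = 71.0 km.

71.0 km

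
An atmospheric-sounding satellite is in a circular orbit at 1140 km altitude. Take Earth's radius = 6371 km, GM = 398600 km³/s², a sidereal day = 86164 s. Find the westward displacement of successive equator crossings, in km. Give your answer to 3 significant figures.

Semi-major axis a = 6371 + 1140 = 7511 km. Period T = 2π√(a³/μ) = 2π√(7511³/398600) = 6478.3 s = 107.97 min.
During one orbit Earth rotates (6478.3 / 86164) × 360° = 27.07°.
At the equator that is 27.07° × (2π·6371/360) km/° = 27.07 × 111.2 = 3010 km.

3010 km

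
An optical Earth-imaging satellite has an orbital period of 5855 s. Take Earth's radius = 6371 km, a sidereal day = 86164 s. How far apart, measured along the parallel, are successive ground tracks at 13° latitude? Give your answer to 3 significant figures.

Node shift per orbit = (5855.0/86164) × 360° = 24.46°.
Equatorial spacing = 24.46 × 111.2 km/° = 2720 km.
At 13° latitude, spacing = 2720 × cos(13°) = 2650 km.

2650 km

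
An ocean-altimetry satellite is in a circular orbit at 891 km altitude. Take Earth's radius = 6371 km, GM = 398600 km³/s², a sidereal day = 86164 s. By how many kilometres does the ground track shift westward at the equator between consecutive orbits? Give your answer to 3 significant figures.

2860 km

Semi-major axis a = 6371 + 891 = 7262 km. Period T = 2π√(a³/μ) = 2π√(7262³/398600) = 6158.8 s = 102.65 min.
During one orbit Earth rotates (6158.8 / 86164) × 360° = 25.73°.
At the equator that is 25.73° × (2π·6371/360) km/° = 25.73 × 111.2 = 2861 km.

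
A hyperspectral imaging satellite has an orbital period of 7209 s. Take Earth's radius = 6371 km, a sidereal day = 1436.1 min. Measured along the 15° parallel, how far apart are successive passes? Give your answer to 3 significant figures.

3230 km

Node shift per orbit = (7209.0/86166) × 360° = 30.12°.
Equatorial spacing = 30.12 × 111.2 km/° = 3349 km.
At 15° latitude, spacing = 3349 × cos(15°) = 3235 km.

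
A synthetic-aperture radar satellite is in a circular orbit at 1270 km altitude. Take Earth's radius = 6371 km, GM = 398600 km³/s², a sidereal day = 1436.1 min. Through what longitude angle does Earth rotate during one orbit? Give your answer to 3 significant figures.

27.8°

Semi-major axis a = 6371 + 1270 = 7641 km. Period T = 2π√(a³/μ) = 2π√(7641³/398600) = 6647.2 s = 110.79 min.
During one orbit Earth rotates (6647.2 / 86166) × 360° = 27.77°.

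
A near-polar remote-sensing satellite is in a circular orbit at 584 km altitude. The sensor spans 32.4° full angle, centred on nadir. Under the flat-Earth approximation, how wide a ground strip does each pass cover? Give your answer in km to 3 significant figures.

Half-angle = 32.4°/2 = 16.2°.
Swath width ≈ 2h·tan(θ/2) = 2 × 584 × tan(16.2°) = 339.3 km.

339 km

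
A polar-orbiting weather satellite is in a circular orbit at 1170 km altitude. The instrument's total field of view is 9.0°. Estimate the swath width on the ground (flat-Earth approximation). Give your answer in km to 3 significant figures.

184 km

Half-angle = 9.0°/2 = 4.5°.
Swath width ≈ 2h·tan(θ/2) = 2 × 1170 × tan(4.5°) = 184.2 km.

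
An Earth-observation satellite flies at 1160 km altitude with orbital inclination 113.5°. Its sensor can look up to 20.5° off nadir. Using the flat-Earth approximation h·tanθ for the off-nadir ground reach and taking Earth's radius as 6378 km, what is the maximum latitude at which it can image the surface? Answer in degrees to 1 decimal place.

Retrograde orbit: the ground track reaches ±(180° − i) = ±(180 − 113.5) = ±66.5°.
Sensor half-swath on the ground ≈ 1160·tan(20.5°) = 434 km = 3.90° of latitude.
Maximum observable latitude ≈ 66.5 + 3.90 = 70.4°.

70.4°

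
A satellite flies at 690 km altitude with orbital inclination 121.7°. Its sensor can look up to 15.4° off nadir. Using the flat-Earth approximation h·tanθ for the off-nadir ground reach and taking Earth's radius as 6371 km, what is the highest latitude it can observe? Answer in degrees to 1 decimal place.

60.0°

Retrograde orbit: the ground track reaches ±(180° − i) = ±(180 − 121.7) = ±58.3°.
Sensor half-swath on the ground ≈ 690·tan(15.4°) = 190 km = 1.71° of latitude.
Maximum observable latitude ≈ 58.3 + 1.71 = 60.0°.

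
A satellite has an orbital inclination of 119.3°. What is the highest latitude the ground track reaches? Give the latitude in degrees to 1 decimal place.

60.7°

Retrograde orbit: the ground track reaches ±(180° − i) = ±(180 − 119.3) = ±60.7°.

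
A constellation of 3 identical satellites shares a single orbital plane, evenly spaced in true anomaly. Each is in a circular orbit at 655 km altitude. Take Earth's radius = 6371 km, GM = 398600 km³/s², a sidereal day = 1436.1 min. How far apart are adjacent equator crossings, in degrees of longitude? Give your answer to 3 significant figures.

8.16°

Semi-major axis a = 6371 + 655 = 7026 km. Period T = 2π√(a³/μ) = 2π√(7026³/398600) = 5861.0 s = 97.68 min.
Single-satellite node shift = (5861.0/86166) × 360° = 24.49°.
With 3 satellites evenly phased, successive equator crossings are 24.49/3 = 8.162° apart.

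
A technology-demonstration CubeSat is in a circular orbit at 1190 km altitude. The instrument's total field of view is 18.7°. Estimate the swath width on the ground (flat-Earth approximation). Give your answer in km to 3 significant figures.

Half-angle = 18.7°/2 = 9.35°.
Swath width ≈ 2h·tan(θ/2) = 2 × 1190 × tan(9.35°) = 391.9 km.

392 km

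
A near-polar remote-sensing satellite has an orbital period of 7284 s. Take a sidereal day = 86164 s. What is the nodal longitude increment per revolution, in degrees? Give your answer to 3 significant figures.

During one orbit Earth rotates (7284.0 / 86164) × 360° = 30.43°.

30.4°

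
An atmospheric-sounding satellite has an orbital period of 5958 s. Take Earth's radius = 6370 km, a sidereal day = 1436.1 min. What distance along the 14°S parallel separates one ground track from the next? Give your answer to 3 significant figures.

Node shift per orbit = (5958.0/86166) × 360° = 24.89°.
Equatorial spacing = 24.89 × 111.2 km/° = 2767 km.
At 14° latitude, spacing = 2767 × cos(14°) = 2685 km.

2690 km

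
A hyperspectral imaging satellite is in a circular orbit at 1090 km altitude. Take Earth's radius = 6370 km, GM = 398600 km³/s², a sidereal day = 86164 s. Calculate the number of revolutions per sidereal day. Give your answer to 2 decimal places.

Semi-major axis a = 6370 + 1090 = 7460 km. Period T = 2π√(a³/μ) = 2π√(7460³/398600) = 6412.4 s = 106.87 min.
Orbits per sidereal day = 86164 / 6412.4 = 13.437.

13.44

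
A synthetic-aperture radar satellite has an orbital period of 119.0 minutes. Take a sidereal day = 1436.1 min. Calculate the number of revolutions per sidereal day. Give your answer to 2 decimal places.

12.07

T = 119.0 min = 7140.0 s.
Orbits per sidereal day = 86166 / 7140.0 = 12.068.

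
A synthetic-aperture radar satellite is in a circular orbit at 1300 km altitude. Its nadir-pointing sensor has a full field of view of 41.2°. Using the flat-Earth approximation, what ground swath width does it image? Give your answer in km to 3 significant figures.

977 km

Half-angle = 41.2°/2 = 20.6°.
Swath width ≈ 2h·tan(θ/2) = 2 × 1300 × tan(20.6°) = 977.3 km.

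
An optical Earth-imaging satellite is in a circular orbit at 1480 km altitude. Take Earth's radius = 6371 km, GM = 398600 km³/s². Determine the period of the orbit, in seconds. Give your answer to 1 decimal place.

Semi-major axis a = 6371 + 1480 = 7851 km. Period T = 2π√(a³/μ) = 2π√(7851³/398600) = 6923.1 s = 115.38 min.

6923.1 seconds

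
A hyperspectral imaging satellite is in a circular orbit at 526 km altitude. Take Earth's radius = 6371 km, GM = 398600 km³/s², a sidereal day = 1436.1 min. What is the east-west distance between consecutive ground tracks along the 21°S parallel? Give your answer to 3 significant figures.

2470 km

Semi-major axis a = 6371 + 526 = 6897 km. Period T = 2π√(a³/μ) = 2π√(6897³/398600) = 5700.4 s = 95.01 min.
Node shift per orbit = (5700.4/86166) × 360° = 23.82°.
Equatorial spacing = 23.82 × 111.2 km/° = 2648 km.
At 21° latitude, spacing = 2648 × cos(21°) = 2472 km.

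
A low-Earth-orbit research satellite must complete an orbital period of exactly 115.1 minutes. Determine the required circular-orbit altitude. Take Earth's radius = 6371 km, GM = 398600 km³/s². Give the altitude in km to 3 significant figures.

1470 km

T = 115.1 min = 6906.0 s.
From T = 2π√(a³/μ): a = (μ T²/4π²)^(1/3) = (398600 × 6906.0² / 4π²)^(1/3) = 7838 km.
Altitude h = a − R = 7838 − 6371 = 1467 km.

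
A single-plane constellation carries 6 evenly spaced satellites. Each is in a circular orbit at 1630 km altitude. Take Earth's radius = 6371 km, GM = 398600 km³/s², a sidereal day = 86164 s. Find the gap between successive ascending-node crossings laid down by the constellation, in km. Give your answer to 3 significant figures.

Semi-major axis a = 6371 + 1630 = 8001 km. Period T = 2π√(a³/μ) = 2π√(8001³/398600) = 7122.4 s = 118.71 min.
Single-satellite node shift = (7122.4/86164) × 360° = 29.76°.
With 6 satellites evenly phased, successive equator crossings are 29.76/6 = 4.960° apart.
That is 4.960 × 111.2 = 551 km at the equator.

551 km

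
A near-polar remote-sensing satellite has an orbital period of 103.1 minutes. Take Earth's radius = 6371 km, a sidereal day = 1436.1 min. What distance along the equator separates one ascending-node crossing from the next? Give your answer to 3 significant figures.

2870 km

T = 103.1 min = 6186.0 s.
During one orbit Earth rotates (6186.0 / 86166) × 360° = 25.84°.
At the equator that is 25.84° × (2π·6371/360) km/° = 25.84 × 111.2 = 2874 km.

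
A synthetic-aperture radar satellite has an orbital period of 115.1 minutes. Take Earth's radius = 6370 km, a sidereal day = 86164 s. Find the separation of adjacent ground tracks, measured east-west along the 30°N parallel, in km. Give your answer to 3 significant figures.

T = 115.1 min = 6906.0 s.
Node shift per orbit = (6906.0/86164) × 360° = 28.85°.
Equatorial spacing = 28.85 × 111.2 km/° = 3208 km.
At 30° latitude, spacing = 3208 × cos(30°) = 2778 km.

2780 km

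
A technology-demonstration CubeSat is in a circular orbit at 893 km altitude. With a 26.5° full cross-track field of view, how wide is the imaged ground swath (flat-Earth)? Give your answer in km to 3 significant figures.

421 km

Half-angle = 26.5°/2 = 13.25°.
Swath width ≈ 2h·tan(θ/2) = 2 × 893 × tan(13.25°) = 420.5 km.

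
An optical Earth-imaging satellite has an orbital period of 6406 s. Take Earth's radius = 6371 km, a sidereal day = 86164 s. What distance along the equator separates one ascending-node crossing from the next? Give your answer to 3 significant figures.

2980 km

During one orbit Earth rotates (6406.0 / 86164) × 360° = 26.76°.
At the equator that is 26.76° × (2π·6371/360) km/° = 26.76 × 111.2 = 2976 km.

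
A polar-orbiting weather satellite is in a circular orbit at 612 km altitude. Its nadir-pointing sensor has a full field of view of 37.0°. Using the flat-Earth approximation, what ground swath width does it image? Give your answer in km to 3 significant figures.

Half-angle = 37.0°/2 = 18.5°.
Swath width ≈ 2h·tan(θ/2) = 2 × 612 × tan(18.5°) = 409.5 km.

410 km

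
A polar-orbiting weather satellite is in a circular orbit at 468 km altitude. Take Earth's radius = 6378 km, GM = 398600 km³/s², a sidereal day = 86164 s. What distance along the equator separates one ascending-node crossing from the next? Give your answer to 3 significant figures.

Semi-major axis a = 6378 + 468 = 6846 km. Period T = 2π√(a³/μ) = 2π√(6846³/398600) = 5637.2 s = 93.95 min.
During one orbit Earth rotates (5637.2 / 86164) × 360° = 23.55°.
At the equator that is 23.55° × (2π·6378/360) km/° = 23.55 × 111.3 = 2622 km.

2620 km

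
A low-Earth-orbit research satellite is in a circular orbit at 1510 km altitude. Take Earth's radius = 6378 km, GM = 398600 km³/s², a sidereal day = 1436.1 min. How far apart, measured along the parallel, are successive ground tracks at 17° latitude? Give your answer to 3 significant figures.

3100 km

Semi-major axis a = 6378 + 1510 = 7888 km. Period T = 2π√(a³/μ) = 2π√(7888³/398600) = 6972.1 s = 116.20 min.
Node shift per orbit = (6972.1/86166) × 360° = 29.13°.
Equatorial spacing = 29.13 × 111.3 km/° = 3243 km.
At 17° latitude, spacing = 3243 × cos(17°) = 3101 km.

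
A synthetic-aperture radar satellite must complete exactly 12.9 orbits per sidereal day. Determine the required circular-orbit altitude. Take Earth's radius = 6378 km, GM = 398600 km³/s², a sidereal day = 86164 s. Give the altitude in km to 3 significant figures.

Required period T = 86164 / 12.9 = 6679.4 s.
From T = 2π√(a³/μ): a = (μ T²/4π²)^(1/3) = (398600 × 6679.4² / 4π²)^(1/3) = 7666 km.
Altitude h = a − R = 7666 − 6378 = 1288 km.

1290 km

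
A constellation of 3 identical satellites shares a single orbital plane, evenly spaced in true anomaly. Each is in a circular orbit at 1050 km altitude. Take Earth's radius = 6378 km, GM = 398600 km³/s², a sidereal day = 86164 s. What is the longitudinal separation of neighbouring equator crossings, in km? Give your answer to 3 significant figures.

988 km

Semi-major axis a = 6378 + 1050 = 7428 km. Period T = 2π√(a³/μ) = 2π√(7428³/398600) = 6371.2 s = 106.19 min.
Single-satellite node shift = (6371.2/86164) × 360° = 26.62°.
With 3 satellites evenly phased, successive equator crossings are 26.62/3 = 8.873° apart.
That is 8.873 × 111.3 = 988 km at the equator.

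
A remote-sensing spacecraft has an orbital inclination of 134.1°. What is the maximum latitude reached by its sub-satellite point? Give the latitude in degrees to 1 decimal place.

45.9°

Retrograde orbit: the ground track reaches ±(180° − i) = ±(180 − 134.1) = ±45.9°.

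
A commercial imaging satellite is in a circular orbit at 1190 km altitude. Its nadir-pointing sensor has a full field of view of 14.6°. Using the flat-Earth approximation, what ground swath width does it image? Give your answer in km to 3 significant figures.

Half-angle = 14.6°/2 = 7.3°.
Swath width ≈ 2h·tan(θ/2) = 2 × 1190 × tan(7.3°) = 304.9 km.

305 km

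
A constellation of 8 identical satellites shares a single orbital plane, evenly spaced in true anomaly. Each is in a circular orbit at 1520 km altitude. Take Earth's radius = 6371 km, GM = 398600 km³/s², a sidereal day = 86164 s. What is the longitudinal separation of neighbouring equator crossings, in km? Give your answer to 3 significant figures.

Semi-major axis a = 6371 + 1520 = 7891 km. Period T = 2π√(a³/μ) = 2π√(7891³/398600) = 6976.0 s = 116.27 min.
Single-satellite node shift = (6976.0/86164) × 360° = 29.15°.
With 8 satellites evenly phased, successive equator crossings are 29.15/8 = 3.643° apart.
That is 3.643 × 111.2 = 405 km at the equator.

405 km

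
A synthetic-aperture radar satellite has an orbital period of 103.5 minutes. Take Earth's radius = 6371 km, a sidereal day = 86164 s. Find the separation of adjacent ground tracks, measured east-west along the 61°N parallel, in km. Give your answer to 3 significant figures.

T = 103.5 min = 6210.0 s.
Node shift per orbit = (6210.0/86164) × 360° = 25.95°.
Equatorial spacing = 25.95 × 111.2 km/° = 2885 km.
At 61° latitude, spacing = 2885 × cos(61°) = 1399 km.

1400 km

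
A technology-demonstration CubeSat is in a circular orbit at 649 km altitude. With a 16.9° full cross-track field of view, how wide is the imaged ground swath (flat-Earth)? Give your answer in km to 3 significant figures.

Half-angle = 16.9°/2 = 8.45°.
Swath width ≈ 2h·tan(θ/2) = 2 × 649 × tan(8.45°) = 192.8 km.

193 km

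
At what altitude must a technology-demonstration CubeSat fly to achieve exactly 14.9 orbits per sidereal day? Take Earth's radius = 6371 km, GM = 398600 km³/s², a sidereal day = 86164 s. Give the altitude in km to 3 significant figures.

592 km

Required period T = 86164 / 14.9 = 5782.8 s.
From T = 2π√(a³/μ): a = (μ T²/4π²)^(1/3) = (398600 × 5782.8² / 4π²)^(1/3) = 6963 km.
Altitude h = a − R = 6963 − 6371 = 592 km.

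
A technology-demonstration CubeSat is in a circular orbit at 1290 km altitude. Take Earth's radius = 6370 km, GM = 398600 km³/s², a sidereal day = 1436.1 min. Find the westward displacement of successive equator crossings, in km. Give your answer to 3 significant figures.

3100 km

Semi-major axis a = 6370 + 1290 = 7660 km. Period T = 2π√(a³/μ) = 2π√(7660³/398600) = 6672.0 s = 111.20 min.
During one orbit Earth rotates (6672.0 / 86166) × 360° = 27.88°.
At the equator that is 27.88° × (2π·6370/360) km/° = 27.88 × 111.2 = 3099 km.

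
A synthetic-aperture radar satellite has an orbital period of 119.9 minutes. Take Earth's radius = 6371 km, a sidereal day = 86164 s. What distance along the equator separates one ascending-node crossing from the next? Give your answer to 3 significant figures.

3340 km

T = 119.9 min = 7194.0 s.
During one orbit Earth rotates (7194.0 / 86164) × 360° = 30.06°.
At the equator that is 30.06° × (2π·6371/360) km/° = 30.06 × 111.2 = 3342 km.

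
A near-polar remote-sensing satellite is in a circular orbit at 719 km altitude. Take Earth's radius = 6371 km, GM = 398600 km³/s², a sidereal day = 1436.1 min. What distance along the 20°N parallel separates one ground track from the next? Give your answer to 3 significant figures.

Semi-major axis a = 6371 + 719 = 7090 km. Period T = 2π√(a³/μ) = 2π√(7090³/398600) = 5941.3 s = 99.02 min.
Node shift per orbit = (5941.3/86166) × 360° = 24.82°.
Equatorial spacing = 24.82 × 111.2 km/° = 2760 km.
At 20° latitude, spacing = 2760 × cos(20°) = 2594 km.

2590 km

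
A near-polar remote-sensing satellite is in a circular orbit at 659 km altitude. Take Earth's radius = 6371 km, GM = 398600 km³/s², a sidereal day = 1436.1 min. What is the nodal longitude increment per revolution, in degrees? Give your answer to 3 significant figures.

Semi-major axis a = 6371 + 659 = 7030 km. Period T = 2π√(a³/μ) = 2π√(7030³/398600) = 5866.0 s = 97.77 min.
During one orbit Earth rotates (5866.0 / 86166) × 360° = 24.51°.

24.5°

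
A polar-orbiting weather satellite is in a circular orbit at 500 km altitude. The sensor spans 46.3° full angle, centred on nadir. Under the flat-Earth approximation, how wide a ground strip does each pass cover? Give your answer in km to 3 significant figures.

428 km

Half-angle = 46.3°/2 = 23.15°.
Swath width ≈ 2h·tan(θ/2) = 2 × 500 × tan(23.15°) = 427.6 km.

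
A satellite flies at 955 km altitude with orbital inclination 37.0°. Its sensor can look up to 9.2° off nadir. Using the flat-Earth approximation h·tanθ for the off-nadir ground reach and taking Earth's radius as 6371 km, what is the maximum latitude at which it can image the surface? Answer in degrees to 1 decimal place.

38.4°

For a prograde orbit the ground track reaches latitude ±i = ±37.0°.
Sensor half-swath on the ground ≈ 955·tan(9.2°) = 155 km = 1.39° of latitude.
Maximum observable latitude ≈ 37.0 + 1.39 = 38.4°.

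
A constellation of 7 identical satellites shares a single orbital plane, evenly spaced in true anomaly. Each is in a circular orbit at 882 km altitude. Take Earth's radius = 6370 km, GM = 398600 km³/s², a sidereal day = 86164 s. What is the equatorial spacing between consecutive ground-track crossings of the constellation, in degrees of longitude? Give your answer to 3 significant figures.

3.67°

Semi-major axis a = 6370 + 882 = 7252 km. Period T = 2π√(a³/μ) = 2π√(7252³/398600) = 6146.1 s = 102.43 min.
Single-satellite node shift = (6146.1/86164) × 360° = 25.68°.
With 7 satellites evenly phased, successive equator crossings are 25.68/7 = 3.668° apart.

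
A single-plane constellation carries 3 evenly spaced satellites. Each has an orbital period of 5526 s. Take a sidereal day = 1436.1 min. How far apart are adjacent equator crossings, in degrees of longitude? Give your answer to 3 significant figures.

Single-satellite node shift = (5526.0/86166) × 360° = 23.09°.
With 3 satellites evenly phased, successive equator crossings are 23.09/3 = 7.696° apart.

7.70°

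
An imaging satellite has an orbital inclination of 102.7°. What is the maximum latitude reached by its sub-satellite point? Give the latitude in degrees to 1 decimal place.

Retrograde orbit: the ground track reaches ±(180° − i) = ±(180 − 102.7) = ±77.3°.

77.3°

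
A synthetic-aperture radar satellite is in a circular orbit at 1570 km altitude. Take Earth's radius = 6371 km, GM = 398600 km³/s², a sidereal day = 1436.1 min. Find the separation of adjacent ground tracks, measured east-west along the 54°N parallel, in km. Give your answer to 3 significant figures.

Semi-major axis a = 6371 + 1570 = 7941 km. Period T = 2π√(a³/μ) = 2π√(7941³/398600) = 7042.5 s = 117.37 min.
Node shift per orbit = (7042.5/86166) × 360° = 29.42°.
Equatorial spacing = 29.42 × 111.2 km/° = 3272 km.
At 54° latitude, spacing = 3272 × cos(54°) = 1923 km.

1920 km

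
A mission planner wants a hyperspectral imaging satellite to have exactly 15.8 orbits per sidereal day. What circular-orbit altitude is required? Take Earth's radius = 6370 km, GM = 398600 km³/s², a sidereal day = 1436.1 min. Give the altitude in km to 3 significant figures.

Required period T = 86166 / 15.8 = 5453.5 s.
From T = 2π√(a³/μ): a = (μ T²/4π²)^(1/3) = (398600 × 5453.5² / 4π²)^(1/3) = 6696 km.
Altitude h = a − R = 6696 − 6370 = 326 km.

326 km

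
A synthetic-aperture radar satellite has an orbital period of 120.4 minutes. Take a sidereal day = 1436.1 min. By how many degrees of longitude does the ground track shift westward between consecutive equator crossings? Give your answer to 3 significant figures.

30.2°

T = 120.4 min = 7224.0 s.
During one orbit Earth rotates (7224.0 / 86166) × 360° = 30.18°.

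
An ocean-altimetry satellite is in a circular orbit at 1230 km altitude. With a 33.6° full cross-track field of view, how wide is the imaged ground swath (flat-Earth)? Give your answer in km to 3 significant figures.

743 km

Half-angle = 33.6°/2 = 16.8°.
Swath width ≈ 2h·tan(θ/2) = 2 × 1230 × tan(16.8°) = 742.7 km.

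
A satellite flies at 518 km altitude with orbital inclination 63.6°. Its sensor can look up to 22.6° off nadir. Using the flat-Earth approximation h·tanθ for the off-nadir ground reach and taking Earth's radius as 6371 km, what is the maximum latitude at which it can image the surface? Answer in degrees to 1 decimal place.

For a prograde orbit the ground track reaches latitude ±i = ±63.6°.
Sensor half-swath on the ground ≈ 518·tan(22.6°) = 216 km = 1.94° of latitude.
Maximum observable latitude ≈ 63.6 + 1.94 = 65.5°.

65.5°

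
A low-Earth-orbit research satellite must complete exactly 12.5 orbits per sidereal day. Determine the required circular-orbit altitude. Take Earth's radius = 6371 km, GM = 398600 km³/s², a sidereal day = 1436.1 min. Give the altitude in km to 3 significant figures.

Required period T = 86166 / 12.5 = 6893.3 s.
From T = 2π√(a³/μ): a = (μ T²/4π²)^(1/3) = (398600 × 6893.3² / 4π²)^(1/3) = 7828 km.
Altitude h = a − R = 7828 − 6371 = 1457 km.

1460 km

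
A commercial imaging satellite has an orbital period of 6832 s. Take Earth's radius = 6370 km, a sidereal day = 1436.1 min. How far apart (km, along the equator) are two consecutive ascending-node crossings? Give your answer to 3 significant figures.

3170 km

During one orbit Earth rotates (6832.0 / 86166) × 360° = 28.54°.
At the equator that is 28.54° × (2π·6370/360) km/° = 28.54 × 111.2 = 3173 km.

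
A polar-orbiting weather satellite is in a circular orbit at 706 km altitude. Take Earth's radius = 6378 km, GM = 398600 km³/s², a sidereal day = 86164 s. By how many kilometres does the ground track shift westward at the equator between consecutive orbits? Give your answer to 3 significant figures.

Semi-major axis a = 6378 + 706 = 7084 km. Period T = 2π√(a³/μ) = 2π√(7084³/398600) = 5933.7 s = 98.90 min.
During one orbit Earth rotates (5933.7 / 86164) × 360° = 24.79°.
At the equator that is 24.79° × (2π·6378/360) km/° = 24.79 × 111.3 = 2760 km.

2760 km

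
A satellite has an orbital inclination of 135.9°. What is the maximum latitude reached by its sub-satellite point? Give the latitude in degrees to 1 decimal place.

44.1°

Retrograde orbit: the ground track reaches ±(180° − i) = ±(180 − 135.9) = ±44.1°.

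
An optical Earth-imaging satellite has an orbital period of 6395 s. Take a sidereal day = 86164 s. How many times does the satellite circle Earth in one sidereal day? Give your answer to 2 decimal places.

Orbits per sidereal day = 86164 / 6395.0 = 13.474.

13.47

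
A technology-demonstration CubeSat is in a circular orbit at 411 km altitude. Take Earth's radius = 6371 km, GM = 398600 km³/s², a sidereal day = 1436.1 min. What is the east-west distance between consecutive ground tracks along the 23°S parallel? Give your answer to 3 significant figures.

Semi-major axis a = 6371 + 411 = 6782 km. Period T = 2π√(a³/μ) = 2π√(6782³/398600) = 5558.4 s = 92.64 min.
Node shift per orbit = (5558.4/86166) × 360° = 23.22°.
Equatorial spacing = 23.22 × 111.2 km/° = 2582 km.
At 23° latitude, spacing = 2582 × cos(23°) = 2377 km.

2380 km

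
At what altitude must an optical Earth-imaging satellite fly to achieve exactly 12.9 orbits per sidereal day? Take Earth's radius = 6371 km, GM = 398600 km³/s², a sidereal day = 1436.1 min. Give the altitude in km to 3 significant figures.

1290 km

Required period T = 86166 / 12.9 = 6679.5 s.
From T = 2π√(a³/μ): a = (μ T²/4π²)^(1/3) = (398600 × 6679.5² / 4π²)^(1/3) = 7666 km.
Altitude h = a − R = 7666 − 6371 = 1295 km.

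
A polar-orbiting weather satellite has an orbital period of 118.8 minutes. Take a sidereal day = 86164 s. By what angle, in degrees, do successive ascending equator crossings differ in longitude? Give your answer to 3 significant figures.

29.8°

T = 118.8 min = 7128.0 s.
During one orbit Earth rotates (7128.0 / 86164) × 360° = 29.78°.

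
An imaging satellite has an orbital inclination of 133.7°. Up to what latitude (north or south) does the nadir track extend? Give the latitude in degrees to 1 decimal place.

46.3°

Retrograde orbit: the ground track reaches ±(180° − i) = ±(180 − 133.7) = ±46.3°.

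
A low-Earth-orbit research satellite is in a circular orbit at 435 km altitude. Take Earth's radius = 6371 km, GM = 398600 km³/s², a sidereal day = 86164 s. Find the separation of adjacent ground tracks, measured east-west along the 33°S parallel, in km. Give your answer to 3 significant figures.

Semi-major axis a = 6371 + 435 = 6806 km. Period T = 2π√(a³/μ) = 2π√(6806³/398600) = 5587.9 s = 93.13 min.
Node shift per orbit = (5587.9/86164) × 360° = 23.35°.
Equatorial spacing = 23.35 × 111.2 km/° = 2596 km.
At 33° latitude, spacing = 2596 × cos(33°) = 2177 km.

2180 km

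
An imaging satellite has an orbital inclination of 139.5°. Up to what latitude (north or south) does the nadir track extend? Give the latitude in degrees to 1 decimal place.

Retrograde orbit: the ground track reaches ±(180° − i) = ±(180 − 139.5) = ±40.5°.

40.5°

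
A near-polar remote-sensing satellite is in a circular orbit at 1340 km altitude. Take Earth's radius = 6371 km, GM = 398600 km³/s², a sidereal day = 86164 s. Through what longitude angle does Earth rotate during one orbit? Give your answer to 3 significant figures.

28.2°

Semi-major axis a = 6371 + 1340 = 7711 km. Period T = 2π√(a³/μ) = 2π√(7711³/398600) = 6738.7 s = 112.31 min.
During one orbit Earth rotates (6738.7 / 86164) × 360° = 28.15°.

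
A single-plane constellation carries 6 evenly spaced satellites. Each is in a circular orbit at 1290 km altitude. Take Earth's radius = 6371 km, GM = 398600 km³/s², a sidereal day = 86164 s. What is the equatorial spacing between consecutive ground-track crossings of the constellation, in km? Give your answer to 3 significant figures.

517 km

Semi-major axis a = 6371 + 1290 = 7661 km. Period T = 2π√(a³/μ) = 2π√(7661³/398600) = 6673.3 s = 111.22 min.
Single-satellite node shift = (6673.3/86164) × 360° = 27.88°.
With 6 satellites evenly phased, successive equator crossings are 27.88/6 = 4.647° apart.
That is 4.647 × 111.2 = 517 km at the equator.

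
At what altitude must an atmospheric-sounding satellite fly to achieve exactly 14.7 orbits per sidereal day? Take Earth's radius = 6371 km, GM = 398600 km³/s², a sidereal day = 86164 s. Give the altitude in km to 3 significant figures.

655 km

Required period T = 86164 / 14.7 = 5861.5 s.
From T = 2π√(a³/μ): a = (μ T²/4π²)^(1/3) = (398600 × 5861.5² / 4π²)^(1/3) = 7026 km.
Altitude h = a − R = 7026 − 6371 = 655 km.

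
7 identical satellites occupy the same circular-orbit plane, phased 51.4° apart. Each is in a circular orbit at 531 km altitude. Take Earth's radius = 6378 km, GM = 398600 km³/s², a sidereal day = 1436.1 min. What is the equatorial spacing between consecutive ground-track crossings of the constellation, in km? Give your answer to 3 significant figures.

380 km

Semi-major axis a = 6378 + 531 = 6909 km. Period T = 2π√(a³/μ) = 2π√(6909³/398600) = 5715.2 s = 95.25 min.
Single-satellite node shift = (5715.2/86166) × 360° = 23.88°.
With 7 satellites evenly phased, successive equator crossings are 23.88/7 = 3.411° apart.
That is 3.411 × 111.3 = 380 km at the equator.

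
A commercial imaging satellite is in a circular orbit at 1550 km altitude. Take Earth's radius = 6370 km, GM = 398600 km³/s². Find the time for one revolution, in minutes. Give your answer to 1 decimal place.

116.9 min

Semi-major axis a = 6370 + 1550 = 7920 km. Period T = 2π√(a³/μ) = 2π√(7920³/398600) = 7014.5 s = 116.91 min.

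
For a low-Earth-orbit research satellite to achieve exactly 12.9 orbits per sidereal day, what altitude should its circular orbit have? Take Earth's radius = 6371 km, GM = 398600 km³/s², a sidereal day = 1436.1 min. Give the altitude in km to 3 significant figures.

Required period T = 86166 / 12.9 = 6679.5 s.
From T = 2π√(a³/μ): a = (μ T²/4π²)^(1/3) = (398600 × 6679.5² / 4π²)^(1/3) = 7666 km.
Altitude h = a − R = 7666 − 6371 = 1295 km.

1290 km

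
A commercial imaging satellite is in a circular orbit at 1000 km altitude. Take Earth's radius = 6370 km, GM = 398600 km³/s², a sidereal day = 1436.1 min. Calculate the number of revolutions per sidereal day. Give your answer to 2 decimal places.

13.68

Semi-major axis a = 6370 + 1000 = 7370 km. Period T = 2π√(a³/μ) = 2π√(7370³/398600) = 6296.7 s = 104.94 min.
Orbits per sidereal day = 86166 / 6296.7 = 13.684.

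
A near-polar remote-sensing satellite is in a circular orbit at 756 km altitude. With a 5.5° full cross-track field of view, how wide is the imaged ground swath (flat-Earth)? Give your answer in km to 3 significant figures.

Half-angle = 5.5°/2 = 2.75°.
Swath width ≈ 2h·tan(θ/2) = 2 × 756 × tan(2.75°) = 72.6 km.

72.6 km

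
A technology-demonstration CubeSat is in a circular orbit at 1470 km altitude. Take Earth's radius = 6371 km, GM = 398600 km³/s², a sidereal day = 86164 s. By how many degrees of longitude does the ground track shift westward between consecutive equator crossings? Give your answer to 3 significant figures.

Semi-major axis a = 6371 + 1470 = 7841 km. Period T = 2π√(a³/μ) = 2π√(7841³/398600) = 6909.8 s = 115.16 min.
During one orbit Earth rotates (6909.8 / 86164) × 360° = 28.87°.

28.9°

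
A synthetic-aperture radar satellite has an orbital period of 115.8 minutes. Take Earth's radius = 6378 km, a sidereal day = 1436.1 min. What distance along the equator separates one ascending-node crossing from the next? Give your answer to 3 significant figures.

T = 115.8 min = 6948.0 s.
During one orbit Earth rotates (6948.0 / 86166) × 360° = 29.03°.
At the equator that is 29.03° × (2π·6378/360) km/° = 29.03 × 111.3 = 3231 km.

3230 km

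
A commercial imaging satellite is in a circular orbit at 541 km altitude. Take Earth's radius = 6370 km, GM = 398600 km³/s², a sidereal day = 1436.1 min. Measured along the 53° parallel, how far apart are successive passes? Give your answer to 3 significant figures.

1600 km

Semi-major axis a = 6370 + 541 = 6911 km. Period T = 2π√(a³/μ) = 2π√(6911³/398600) = 5717.7 s = 95.30 min.
Node shift per orbit = (5717.7/86166) × 360° = 23.89°.
Equatorial spacing = 23.89 × 111.2 km/° = 2656 km.
At 53° latitude, spacing = 2656 × cos(53°) = 1598 km.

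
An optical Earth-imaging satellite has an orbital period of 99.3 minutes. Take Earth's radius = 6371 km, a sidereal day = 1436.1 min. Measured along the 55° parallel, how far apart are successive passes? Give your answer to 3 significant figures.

T = 99.3 min = 5958.0 s.
Node shift per orbit = (5958.0/86166) × 360° = 24.89°.
Equatorial spacing = 24.89 × 111.2 km/° = 2768 km.
At 55° latitude, spacing = 2768 × cos(55°) = 1588 km.

1590 km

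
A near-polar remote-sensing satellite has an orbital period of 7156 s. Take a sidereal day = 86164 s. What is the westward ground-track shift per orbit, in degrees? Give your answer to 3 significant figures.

During one orbit Earth rotates (7156.0 / 86164) × 360° = 29.90°.

29.9°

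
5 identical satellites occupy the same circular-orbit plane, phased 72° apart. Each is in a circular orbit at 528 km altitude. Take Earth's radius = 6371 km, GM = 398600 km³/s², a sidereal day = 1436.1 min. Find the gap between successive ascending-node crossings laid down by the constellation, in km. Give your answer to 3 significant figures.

530 km

Semi-major axis a = 6371 + 528 = 6899 km. Period T = 2π√(a³/μ) = 2π√(6899³/398600) = 5702.8 s = 95.05 min.
Single-satellite node shift = (5702.8/86166) × 360° = 23.83°.
With 5 satellites evenly phased, successive equator crossings are 23.83/5 = 4.765° apart.
That is 4.765 × 111.2 = 530 km at the equator.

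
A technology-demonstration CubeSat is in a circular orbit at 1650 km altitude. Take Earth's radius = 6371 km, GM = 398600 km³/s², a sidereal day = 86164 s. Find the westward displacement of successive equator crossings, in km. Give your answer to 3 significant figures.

Semi-major axis a = 6371 + 1650 = 8021 km. Period T = 2π√(a³/μ) = 2π√(8021³/398600) = 7149.1 s = 119.15 min.
During one orbit Earth rotates (7149.1 / 86164) × 360° = 29.87°.
At the equator that is 29.87° × (2π·6371/360) km/° = 29.87 × 111.2 = 3321 km.

3320 km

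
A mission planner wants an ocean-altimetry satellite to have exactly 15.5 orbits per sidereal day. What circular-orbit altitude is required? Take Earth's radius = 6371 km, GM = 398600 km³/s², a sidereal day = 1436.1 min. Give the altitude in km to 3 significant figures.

Required period T = 86166 / 15.5 = 5559.1 s.
From T = 2π√(a³/μ): a = (μ T²/4π²)^(1/3) = (398600 × 5559.1² / 4π²)^(1/3) = 6783 km.
Altitude h = a − R = 6783 − 6371 = 412 km.

412 km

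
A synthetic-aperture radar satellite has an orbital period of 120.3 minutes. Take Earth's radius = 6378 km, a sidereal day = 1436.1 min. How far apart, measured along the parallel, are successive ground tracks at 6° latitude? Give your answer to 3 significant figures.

3340 km

T = 120.3 min = 7218.0 s.
Node shift per orbit = (7218.0/86166) × 360° = 30.16°.
Equatorial spacing = 30.16 × 111.3 km/° = 3357 km.
At 6° latitude, spacing = 3357 × cos(6°) = 3339 km.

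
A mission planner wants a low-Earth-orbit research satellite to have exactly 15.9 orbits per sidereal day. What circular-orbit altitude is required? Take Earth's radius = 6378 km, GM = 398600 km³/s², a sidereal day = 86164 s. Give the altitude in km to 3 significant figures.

290 km

Required period T = 86164 / 15.9 = 5419.1 s.
From T = 2π√(a³/μ): a = (μ T²/4π²)^(1/3) = (398600 × 5419.1² / 4π²)^(1/3) = 6668 km.
Altitude h = a − R = 6668 − 6378 = 290 km.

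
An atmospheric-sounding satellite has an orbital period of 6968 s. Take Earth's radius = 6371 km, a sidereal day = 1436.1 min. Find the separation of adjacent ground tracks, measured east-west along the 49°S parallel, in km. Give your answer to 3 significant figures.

Node shift per orbit = (6968.0/86166) × 360° = 29.11°.
Equatorial spacing = 29.11 × 111.2 km/° = 3237 km.
At 49° latitude, spacing = 3237 × cos(49°) = 2124 km.

2120 km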